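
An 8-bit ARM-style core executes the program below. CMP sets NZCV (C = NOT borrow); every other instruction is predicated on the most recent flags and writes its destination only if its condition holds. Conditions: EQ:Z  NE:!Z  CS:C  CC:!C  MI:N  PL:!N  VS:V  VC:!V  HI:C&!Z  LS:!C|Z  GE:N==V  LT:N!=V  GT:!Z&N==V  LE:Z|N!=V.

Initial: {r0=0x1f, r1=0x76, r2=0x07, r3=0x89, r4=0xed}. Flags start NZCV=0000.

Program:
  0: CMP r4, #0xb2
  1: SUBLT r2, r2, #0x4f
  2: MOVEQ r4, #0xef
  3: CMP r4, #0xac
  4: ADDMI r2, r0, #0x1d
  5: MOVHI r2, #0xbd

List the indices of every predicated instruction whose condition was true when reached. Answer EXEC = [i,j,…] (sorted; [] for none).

EXEC = [5]

0: ✓ CMP  NZCV=0010
1: · SUBLT
2: · MOVEQ
3: ✓ CMP  NZCV=0010
4: · ADDMI
5: ✓ MOVHI  r2←0xbd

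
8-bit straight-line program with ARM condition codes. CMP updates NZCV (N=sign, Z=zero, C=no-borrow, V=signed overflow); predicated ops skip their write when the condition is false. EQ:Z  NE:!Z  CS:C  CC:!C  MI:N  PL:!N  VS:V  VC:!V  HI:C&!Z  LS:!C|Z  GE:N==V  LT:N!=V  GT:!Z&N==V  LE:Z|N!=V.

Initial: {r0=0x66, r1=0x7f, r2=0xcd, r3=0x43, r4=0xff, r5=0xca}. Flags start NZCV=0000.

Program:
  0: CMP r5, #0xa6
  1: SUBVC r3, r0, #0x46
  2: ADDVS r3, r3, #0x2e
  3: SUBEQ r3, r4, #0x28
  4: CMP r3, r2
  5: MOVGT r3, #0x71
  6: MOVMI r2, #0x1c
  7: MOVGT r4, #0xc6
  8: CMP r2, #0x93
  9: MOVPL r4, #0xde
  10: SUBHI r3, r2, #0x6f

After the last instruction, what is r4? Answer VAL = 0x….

0: ✓ CMP  NZCV=0010
1: ✓ SUBVC  r3←0x20
2: · ADDVS
3: · SUBEQ
4: ✓ CMP  NZCV=0000
5: ✓ MOVGT  r3←0x71
6: · MOVMI
7: ✓ MOVGT  r4←0xc6
8: ✓ CMP  NZCV=0010
9: ✓ MOVPL  r4←0xde
10: ✓ SUBHI  r3←0x5e

VAL = 0xde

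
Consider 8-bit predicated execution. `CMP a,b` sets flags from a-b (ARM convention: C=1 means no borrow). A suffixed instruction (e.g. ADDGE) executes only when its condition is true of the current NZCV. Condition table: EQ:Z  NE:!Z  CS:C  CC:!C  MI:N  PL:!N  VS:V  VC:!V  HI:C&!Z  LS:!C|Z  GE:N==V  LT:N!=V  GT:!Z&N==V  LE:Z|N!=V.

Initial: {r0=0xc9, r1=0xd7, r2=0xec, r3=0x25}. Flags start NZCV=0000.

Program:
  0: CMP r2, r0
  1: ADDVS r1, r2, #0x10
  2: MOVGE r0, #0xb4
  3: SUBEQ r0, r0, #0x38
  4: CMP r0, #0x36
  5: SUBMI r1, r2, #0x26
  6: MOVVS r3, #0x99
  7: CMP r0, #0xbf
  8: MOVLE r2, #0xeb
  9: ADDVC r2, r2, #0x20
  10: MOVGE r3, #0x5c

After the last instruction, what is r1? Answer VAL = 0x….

[0] flags=0010 → (cmp)
[1] flags=0010 VS?F → skip
[2] flags=0010 GE?T → r0=0xb4
[3] flags=0010 EQ?F → skip
[4] flags=0011 → (cmp)
[5] flags=0011 MI?F → skip
[6] flags=0011 VS?T → r3=0x99
[7] flags=1000 → (cmp)
[8] flags=1000 LE?T → r2=0xeb
[9] flags=1000 VC?T → r2=0x0b
[10] flags=1000 GE?F → skip

VAL = 0xd7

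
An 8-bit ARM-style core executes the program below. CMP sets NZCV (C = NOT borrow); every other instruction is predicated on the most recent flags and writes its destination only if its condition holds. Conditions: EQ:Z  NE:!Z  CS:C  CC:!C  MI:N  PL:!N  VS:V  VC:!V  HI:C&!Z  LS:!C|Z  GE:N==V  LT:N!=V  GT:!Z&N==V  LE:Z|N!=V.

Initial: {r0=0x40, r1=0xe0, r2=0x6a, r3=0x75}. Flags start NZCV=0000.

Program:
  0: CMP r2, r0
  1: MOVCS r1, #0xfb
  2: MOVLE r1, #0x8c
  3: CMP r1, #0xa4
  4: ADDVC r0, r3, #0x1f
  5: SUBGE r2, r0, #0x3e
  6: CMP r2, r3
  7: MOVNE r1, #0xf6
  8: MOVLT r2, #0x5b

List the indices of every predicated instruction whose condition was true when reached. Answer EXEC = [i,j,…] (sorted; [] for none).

0: ✓ CMP  NZCV=0010
1: ✓ MOVCS  r1←0xfb
2: · MOVLE
3: ✓ CMP  NZCV=0010
4: ✓ ADDVC  r0←0x94
5: ✓ SUBGE  r2←0x56
6: ✓ CMP  NZCV=1000
7: ✓ MOVNE  r1←0xf6
8: ✓ MOVLT  r2←0x5b

EXEC = [1,4,5,7,8]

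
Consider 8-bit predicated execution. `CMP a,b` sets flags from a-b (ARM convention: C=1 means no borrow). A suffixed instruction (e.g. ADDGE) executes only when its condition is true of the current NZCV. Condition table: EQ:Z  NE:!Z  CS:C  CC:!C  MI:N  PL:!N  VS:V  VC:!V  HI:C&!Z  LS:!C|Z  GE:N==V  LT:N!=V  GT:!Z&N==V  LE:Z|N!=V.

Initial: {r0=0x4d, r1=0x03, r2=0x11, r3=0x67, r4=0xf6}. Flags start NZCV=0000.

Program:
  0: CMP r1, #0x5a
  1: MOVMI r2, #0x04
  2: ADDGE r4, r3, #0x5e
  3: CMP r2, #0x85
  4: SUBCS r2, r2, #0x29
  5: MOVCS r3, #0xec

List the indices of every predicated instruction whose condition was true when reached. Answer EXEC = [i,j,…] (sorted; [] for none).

EXEC = [1]

0: ✓ CMP  NZCV=1000
1: ✓ MOVMI  r2←0x04
2: · ADDGE
3: ✓ CMP  NZCV=0000
4: · SUBCS
5: · MOVCS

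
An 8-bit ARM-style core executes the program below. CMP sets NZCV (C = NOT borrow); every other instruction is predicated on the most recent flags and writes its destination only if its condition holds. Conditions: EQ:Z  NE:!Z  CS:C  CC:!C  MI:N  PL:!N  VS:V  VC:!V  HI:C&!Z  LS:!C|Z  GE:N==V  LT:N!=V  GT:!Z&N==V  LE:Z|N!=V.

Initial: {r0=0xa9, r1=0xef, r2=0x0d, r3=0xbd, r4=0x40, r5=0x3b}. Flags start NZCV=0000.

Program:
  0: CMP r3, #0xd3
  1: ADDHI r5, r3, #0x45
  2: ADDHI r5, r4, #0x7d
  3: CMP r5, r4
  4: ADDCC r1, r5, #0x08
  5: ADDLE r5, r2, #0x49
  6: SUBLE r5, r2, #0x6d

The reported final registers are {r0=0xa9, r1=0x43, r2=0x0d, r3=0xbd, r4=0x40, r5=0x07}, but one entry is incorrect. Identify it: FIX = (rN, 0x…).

FIX = (r5, 0xa0)

[0] flags=1000 → (cmp)
[1] flags=1000 HI?F → skip
[2] flags=1000 HI?F → skip
[3] flags=1000 → (cmp)
[4] flags=1000 CC?T → r1=0x43
[5] flags=1000 LE?T → r5=0x56
[6] flags=1000 LE?T → r5=0xa0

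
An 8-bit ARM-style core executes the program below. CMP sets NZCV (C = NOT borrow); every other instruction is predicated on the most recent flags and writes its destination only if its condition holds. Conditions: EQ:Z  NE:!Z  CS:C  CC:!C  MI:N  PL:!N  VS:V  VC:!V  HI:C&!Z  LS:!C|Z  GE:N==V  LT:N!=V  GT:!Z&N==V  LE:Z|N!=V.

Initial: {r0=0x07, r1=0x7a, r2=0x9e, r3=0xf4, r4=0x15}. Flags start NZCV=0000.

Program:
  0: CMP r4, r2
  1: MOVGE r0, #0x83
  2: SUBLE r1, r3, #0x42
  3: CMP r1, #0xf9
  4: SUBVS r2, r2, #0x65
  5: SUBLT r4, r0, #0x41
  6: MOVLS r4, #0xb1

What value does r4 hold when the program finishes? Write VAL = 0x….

[0] flags=0000 → (cmp)
[1] flags=0000 GE?T → r0=0x83
[2] flags=0000 LE?F → skip
[3] flags=1001 → (cmp)
[4] flags=1001 VS?T → r2=0x39
[5] flags=1001 LT?F → skip
[6] flags=1001 LS?T → r4=0xb1

VAL = 0xb1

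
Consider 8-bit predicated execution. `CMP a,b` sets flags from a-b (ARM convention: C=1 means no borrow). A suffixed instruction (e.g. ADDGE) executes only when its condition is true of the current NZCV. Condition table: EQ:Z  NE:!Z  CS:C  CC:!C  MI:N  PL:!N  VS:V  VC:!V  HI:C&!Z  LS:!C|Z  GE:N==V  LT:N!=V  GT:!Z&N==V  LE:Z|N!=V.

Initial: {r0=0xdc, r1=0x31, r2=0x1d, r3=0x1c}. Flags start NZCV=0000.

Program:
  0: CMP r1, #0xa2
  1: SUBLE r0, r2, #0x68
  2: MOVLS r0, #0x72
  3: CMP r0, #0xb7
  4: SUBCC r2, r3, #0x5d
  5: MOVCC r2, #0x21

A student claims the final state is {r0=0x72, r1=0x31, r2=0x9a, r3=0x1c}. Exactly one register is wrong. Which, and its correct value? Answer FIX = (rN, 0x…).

[0] flags=1001 → (cmp)
[1] flags=1001 LE?F → skip
[2] flags=1001 LS?T → r0=0x72
[3] flags=1001 → (cmp)
[4] flags=1001 CC?T → r2=0xbf
[5] flags=1001 CC?T → r2=0x21

FIX = (r2, 0x21)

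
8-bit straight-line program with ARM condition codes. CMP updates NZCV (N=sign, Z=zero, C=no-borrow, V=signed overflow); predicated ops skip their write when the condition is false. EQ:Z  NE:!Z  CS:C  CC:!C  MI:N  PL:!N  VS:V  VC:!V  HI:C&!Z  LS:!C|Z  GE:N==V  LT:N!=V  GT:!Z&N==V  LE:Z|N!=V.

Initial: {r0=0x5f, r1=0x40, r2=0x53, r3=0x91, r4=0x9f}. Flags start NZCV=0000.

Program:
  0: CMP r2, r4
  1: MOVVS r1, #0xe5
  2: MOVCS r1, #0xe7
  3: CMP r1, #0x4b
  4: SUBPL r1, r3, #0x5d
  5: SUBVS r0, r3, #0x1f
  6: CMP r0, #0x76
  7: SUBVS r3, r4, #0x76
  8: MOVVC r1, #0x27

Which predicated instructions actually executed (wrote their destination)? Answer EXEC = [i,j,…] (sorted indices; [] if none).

EXEC = [1,8]

[0] flags=1001 → (cmp)
[1] flags=1001 VS?T → r1=0xe5
[2] flags=1001 CS?F → skip
[3] flags=1010 → (cmp)
[4] flags=1010 PL?F → skip
[5] flags=1010 VS?F → skip
[6] flags=1000 → (cmp)
[7] flags=1000 VS?F → skip
[8] flags=1000 VC?T → r1=0x27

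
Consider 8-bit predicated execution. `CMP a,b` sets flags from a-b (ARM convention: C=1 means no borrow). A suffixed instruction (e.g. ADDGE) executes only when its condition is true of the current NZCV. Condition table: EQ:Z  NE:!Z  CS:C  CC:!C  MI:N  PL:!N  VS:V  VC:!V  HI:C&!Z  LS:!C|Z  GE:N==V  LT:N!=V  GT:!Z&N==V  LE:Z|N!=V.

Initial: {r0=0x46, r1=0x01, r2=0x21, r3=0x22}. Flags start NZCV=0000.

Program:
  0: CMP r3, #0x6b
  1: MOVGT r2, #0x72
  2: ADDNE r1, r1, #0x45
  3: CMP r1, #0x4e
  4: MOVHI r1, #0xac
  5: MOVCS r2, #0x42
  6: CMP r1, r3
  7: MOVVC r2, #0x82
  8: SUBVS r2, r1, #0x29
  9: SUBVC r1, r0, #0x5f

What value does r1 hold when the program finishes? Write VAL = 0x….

VAL = 0xe7

[0] flags=1000 → (cmp)
[1] flags=1000 GT?F → skip
[2] flags=1000 NE?T → r1=0x46
[3] flags=1000 → (cmp)
[4] flags=1000 HI?F → skip
[5] flags=1000 CS?F → skip
[6] flags=0010 → (cmp)
[7] flags=0010 VC?T → r2=0x82
[8] flags=0010 VS?F → skip
[9] flags=0010 VC?T → r1=0xe7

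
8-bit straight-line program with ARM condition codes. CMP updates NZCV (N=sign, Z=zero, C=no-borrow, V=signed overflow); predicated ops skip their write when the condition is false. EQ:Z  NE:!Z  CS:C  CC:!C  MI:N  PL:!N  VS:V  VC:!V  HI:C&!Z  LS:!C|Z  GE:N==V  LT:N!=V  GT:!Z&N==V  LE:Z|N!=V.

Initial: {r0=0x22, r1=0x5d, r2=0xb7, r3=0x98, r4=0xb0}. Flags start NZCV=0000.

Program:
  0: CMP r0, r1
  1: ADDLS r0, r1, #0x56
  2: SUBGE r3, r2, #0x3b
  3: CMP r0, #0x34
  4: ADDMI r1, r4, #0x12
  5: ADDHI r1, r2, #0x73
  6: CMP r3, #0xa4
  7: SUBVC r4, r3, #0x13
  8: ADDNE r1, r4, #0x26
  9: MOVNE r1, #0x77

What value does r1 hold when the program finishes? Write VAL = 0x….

0: ✓ CMP  NZCV=1000
1: ✓ ADDLS  r0←0xb3
2: · SUBGE
3: ✓ CMP  NZCV=0011
4: · ADDMI
5: ✓ ADDHI  r1←0x2a
6: ✓ CMP  NZCV=1000
7: ✓ SUBVC  r4←0x85
8: ✓ ADDNE  r1←0xab
9: ✓ MOVNE  r1←0x77

VAL = 0x77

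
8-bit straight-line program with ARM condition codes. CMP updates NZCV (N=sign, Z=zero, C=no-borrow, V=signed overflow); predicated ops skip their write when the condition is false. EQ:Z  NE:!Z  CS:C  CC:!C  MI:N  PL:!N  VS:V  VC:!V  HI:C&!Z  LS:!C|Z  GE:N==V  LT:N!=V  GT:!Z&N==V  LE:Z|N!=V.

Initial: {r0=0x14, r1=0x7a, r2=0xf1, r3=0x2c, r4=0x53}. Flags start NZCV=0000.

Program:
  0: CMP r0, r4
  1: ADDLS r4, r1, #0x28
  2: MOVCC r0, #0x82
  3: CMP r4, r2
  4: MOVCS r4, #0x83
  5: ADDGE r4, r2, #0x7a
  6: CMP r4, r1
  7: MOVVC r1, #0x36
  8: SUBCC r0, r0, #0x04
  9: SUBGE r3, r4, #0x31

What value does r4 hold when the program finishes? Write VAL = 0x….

VAL = 0xa2

0: ✓ CMP  NZCV=1000
1: ✓ ADDLS  r4←0xa2
2: ✓ MOVCC  r0←0x82
3: ✓ CMP  NZCV=1000
4: · MOVCS
5: · ADDGE
6: ✓ CMP  NZCV=0011
7: · MOVVC
8: · SUBCC
9: · SUBGE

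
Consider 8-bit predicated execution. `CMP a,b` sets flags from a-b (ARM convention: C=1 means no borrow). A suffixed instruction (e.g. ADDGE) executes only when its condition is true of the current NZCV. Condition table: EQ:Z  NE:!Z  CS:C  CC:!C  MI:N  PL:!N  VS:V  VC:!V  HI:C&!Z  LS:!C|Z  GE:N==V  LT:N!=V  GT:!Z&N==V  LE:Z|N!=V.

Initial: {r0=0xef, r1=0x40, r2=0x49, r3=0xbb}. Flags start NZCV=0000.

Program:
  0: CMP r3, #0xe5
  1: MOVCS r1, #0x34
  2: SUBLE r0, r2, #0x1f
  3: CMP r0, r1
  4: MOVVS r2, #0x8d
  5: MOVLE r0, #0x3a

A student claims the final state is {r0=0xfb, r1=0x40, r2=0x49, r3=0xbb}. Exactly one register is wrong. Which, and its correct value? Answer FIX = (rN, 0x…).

FIX = (r0, 0x3a)

0: ✓ CMP  NZCV=1000
1: · MOVCS
2: ✓ SUBLE  r0←0x2a
3: ✓ CMP  NZCV=1000
4: · MOVVS
5: ✓ MOVLE  r0←0x3a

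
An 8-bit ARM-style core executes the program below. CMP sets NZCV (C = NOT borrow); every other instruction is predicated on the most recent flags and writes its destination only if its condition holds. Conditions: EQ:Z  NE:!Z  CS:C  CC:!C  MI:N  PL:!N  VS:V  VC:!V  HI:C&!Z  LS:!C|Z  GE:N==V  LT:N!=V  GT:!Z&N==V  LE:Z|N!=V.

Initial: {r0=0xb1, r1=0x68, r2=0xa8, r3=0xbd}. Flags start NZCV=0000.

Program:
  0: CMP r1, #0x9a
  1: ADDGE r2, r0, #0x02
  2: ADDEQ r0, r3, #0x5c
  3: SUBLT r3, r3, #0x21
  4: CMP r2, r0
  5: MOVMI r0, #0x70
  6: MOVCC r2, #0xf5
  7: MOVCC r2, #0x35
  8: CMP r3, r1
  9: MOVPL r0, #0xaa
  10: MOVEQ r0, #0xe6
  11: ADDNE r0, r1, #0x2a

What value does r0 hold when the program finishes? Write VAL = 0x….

0: ✓ CMP  NZCV=1001
1: ✓ ADDGE  r2←0xb3
2: · ADDEQ
3: · SUBLT
4: ✓ CMP  NZCV=0010
5: · MOVMI
6: · MOVCC
7: · MOVCC
8: ✓ CMP  NZCV=0011
9: ✓ MOVPL  r0←0xaa
10: · MOVEQ
11: ✓ ADDNE  r0←0x92

VAL = 0x92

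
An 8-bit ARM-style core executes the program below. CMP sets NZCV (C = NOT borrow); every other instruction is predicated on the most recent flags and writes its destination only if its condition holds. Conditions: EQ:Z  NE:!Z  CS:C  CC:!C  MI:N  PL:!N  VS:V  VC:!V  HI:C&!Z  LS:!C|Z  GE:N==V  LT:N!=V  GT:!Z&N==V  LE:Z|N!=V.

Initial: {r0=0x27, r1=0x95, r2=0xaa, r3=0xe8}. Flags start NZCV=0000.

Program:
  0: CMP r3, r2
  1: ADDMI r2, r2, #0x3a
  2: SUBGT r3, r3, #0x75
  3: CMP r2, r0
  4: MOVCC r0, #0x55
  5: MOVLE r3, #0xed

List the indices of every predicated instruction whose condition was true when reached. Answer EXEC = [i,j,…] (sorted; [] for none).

EXEC = [2,5]

0: ✓ CMP  NZCV=0010
1: · ADDMI
2: ✓ SUBGT  r3←0x73
3: ✓ CMP  NZCV=1010
4: · MOVCC
5: ✓ MOVLE  r3←0xed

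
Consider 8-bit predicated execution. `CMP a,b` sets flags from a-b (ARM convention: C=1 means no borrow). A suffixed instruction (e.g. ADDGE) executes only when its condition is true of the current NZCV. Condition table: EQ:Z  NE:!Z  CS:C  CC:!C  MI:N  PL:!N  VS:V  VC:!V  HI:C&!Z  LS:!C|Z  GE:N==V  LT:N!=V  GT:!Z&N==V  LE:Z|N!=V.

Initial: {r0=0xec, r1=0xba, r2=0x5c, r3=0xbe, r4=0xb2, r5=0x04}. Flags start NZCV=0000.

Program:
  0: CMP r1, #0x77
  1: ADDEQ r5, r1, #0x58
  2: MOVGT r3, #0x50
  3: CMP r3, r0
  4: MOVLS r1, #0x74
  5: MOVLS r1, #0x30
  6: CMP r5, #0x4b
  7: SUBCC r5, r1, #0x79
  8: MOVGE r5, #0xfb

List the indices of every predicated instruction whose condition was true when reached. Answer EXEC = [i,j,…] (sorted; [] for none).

[0] flags=0011 → (cmp)
[1] flags=0011 EQ?F → skip
[2] flags=0011 GT?F → skip
[3] flags=1000 → (cmp)
[4] flags=1000 LS?T → r1=0x74
[5] flags=1000 LS?T → r1=0x30
[6] flags=1000 → (cmp)
[7] flags=1000 CC?T → r5=0xb7
[8] flags=1000 GE?F → skip

EXEC = [4,5,7]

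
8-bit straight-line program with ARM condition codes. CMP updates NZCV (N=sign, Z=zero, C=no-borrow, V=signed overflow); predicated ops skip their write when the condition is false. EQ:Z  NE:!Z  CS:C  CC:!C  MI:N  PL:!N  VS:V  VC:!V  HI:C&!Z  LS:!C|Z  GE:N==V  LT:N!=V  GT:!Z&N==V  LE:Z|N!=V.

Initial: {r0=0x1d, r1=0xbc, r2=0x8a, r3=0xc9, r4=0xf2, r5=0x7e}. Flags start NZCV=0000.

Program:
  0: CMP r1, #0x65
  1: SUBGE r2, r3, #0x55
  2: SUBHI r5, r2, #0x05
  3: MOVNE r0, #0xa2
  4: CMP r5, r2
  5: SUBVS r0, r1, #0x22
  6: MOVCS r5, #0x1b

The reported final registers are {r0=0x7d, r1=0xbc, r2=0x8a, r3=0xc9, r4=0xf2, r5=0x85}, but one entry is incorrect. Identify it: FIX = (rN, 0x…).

FIX = (r0, 0xa2)

0: ✓ CMP  NZCV=0011
1: · SUBGE
2: ✓ SUBHI  r5←0x85
3: ✓ MOVNE  r0←0xa2
4: ✓ CMP  NZCV=1000
5: · SUBVS
6: · MOVCS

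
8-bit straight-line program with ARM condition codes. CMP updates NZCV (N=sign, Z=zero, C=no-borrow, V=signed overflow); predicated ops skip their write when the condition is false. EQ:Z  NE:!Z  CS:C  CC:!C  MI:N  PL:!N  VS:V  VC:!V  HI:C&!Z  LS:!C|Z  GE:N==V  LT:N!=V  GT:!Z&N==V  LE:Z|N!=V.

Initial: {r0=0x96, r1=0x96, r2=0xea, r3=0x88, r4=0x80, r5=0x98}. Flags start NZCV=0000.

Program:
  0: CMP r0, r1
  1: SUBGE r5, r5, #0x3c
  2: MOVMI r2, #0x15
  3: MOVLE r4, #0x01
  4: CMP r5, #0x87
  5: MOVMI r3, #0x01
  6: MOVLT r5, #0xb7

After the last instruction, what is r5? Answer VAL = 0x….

[0] flags=0110 → (cmp)
[1] flags=0110 GE?T → r5=0x5c
[2] flags=0110 MI?F → skip
[3] flags=0110 LE?T → r4=0x01
[4] flags=1001 → (cmp)
[5] flags=1001 MI?T → r3=0x01
[6] flags=1001 LT?F → skip

VAL = 0x5c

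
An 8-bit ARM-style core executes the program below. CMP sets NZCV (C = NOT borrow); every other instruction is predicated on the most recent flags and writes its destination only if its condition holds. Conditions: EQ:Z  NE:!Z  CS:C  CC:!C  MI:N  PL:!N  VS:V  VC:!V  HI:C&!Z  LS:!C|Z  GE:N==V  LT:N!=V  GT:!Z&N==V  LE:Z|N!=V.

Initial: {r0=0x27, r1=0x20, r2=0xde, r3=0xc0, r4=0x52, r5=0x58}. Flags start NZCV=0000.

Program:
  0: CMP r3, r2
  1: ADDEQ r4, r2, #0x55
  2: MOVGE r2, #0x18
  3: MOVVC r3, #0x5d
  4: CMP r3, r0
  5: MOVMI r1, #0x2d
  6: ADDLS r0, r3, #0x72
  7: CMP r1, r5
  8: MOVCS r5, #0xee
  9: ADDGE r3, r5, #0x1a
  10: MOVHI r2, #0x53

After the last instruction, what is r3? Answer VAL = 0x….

0: ✓ CMP  NZCV=1000
1: · ADDEQ
2: · MOVGE
3: ✓ MOVVC  r3←0x5d
4: ✓ CMP  NZCV=0010
5: · MOVMI
6: · ADDLS
7: ✓ CMP  NZCV=1000
8: · MOVCS
9: · ADDGE
10: · MOVHI

VAL = 0x5d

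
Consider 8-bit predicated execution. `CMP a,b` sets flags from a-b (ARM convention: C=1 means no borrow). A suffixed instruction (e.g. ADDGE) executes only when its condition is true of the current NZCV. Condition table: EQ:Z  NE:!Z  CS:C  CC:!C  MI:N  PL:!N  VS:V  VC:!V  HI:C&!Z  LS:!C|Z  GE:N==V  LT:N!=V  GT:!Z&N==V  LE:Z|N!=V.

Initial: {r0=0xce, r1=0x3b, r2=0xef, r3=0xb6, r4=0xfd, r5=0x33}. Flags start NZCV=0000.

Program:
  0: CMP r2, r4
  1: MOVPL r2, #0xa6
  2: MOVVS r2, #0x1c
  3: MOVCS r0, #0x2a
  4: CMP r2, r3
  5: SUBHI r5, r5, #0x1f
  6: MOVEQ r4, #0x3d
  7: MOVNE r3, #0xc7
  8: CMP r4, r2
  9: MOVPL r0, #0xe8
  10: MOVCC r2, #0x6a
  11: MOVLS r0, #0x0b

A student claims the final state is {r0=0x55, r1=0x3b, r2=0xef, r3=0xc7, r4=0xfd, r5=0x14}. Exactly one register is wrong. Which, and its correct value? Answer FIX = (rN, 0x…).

0: ✓ CMP  NZCV=1000
1: · MOVPL
2: · MOVVS
3: · MOVCS
4: ✓ CMP  NZCV=0010
5: ✓ SUBHI  r5←0x14
6: · MOVEQ
7: ✓ MOVNE  r3←0xc7
8: ✓ CMP  NZCV=0010
9: ✓ MOVPL  r0←0xe8
10: · MOVCC
11: · MOVLS

FIX = (r0, 0xe8)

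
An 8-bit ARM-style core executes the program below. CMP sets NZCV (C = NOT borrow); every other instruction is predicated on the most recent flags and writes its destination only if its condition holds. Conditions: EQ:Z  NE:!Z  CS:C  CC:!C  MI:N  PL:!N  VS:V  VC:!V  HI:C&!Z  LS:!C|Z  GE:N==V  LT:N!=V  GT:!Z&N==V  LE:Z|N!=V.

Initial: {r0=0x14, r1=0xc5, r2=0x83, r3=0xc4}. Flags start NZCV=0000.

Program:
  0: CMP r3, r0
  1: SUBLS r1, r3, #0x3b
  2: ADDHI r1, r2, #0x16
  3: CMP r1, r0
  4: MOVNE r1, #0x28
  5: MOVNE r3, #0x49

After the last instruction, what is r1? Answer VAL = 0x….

VAL = 0x28

[0] flags=1010 → (cmp)
[1] flags=1010 LS?F → skip
[2] flags=1010 HI?T → r1=0x99
[3] flags=1010 → (cmp)
[4] flags=1010 NE?T → r1=0x28
[5] flags=1010 NE?T → r3=0x49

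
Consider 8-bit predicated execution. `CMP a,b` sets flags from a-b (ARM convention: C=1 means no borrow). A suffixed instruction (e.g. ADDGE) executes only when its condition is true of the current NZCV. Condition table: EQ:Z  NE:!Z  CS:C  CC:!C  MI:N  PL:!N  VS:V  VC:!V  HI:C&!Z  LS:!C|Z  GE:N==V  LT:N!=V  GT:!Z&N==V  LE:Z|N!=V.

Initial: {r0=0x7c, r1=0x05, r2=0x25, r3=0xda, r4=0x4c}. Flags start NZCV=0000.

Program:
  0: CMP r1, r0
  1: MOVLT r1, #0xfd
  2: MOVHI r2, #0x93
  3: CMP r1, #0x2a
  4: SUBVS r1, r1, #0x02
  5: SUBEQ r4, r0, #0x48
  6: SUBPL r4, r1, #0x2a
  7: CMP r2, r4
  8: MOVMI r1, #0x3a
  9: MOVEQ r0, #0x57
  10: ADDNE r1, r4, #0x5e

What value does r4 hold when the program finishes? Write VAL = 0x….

0: ✓ CMP  NZCV=1000
1: ✓ MOVLT  r1←0xfd
2: · MOVHI
3: ✓ CMP  NZCV=1010
4: · SUBVS
5: · SUBEQ
6: · SUBPL
7: ✓ CMP  NZCV=1000
8: ✓ MOVMI  r1←0x3a
9: · MOVEQ
10: ✓ ADDNE  r1←0xaa

VAL = 0x4c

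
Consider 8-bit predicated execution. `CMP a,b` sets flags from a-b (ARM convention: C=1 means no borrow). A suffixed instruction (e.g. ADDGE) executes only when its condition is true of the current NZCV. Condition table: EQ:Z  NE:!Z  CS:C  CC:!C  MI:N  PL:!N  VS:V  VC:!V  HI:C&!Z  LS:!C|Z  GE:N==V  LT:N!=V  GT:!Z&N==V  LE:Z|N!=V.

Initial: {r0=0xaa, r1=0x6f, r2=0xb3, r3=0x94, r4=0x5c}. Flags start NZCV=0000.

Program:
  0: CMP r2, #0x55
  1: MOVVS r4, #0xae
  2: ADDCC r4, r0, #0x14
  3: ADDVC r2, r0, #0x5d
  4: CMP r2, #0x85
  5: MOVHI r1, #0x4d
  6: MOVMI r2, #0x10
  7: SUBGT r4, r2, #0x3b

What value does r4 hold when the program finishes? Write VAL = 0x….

VAL = 0x78

[0] flags=0011 → (cmp)
[1] flags=0011 VS?T → r4=0xae
[2] flags=0011 CC?F → skip
[3] flags=0011 VC?F → skip
[4] flags=0010 → (cmp)
[5] flags=0010 HI?T → r1=0x4d
[6] flags=0010 MI?F → skip
[7] flags=0010 GT?T → r4=0x78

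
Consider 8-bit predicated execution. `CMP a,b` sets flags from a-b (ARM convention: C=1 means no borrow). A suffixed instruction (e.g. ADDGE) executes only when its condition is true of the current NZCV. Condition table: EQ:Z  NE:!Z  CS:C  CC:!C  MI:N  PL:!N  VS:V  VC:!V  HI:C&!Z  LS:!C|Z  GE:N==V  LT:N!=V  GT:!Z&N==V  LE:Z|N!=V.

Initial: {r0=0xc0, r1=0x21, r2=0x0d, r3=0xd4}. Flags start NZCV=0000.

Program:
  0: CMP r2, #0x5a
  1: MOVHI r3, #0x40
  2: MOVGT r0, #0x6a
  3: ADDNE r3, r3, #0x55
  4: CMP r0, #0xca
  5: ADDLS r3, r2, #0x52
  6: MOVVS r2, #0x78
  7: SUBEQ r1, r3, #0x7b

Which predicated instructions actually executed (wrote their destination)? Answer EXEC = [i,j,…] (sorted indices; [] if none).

[0] flags=1000 → (cmp)
[1] flags=1000 HI?F → skip
[2] flags=1000 GT?F → skip
[3] flags=1000 NE?T → r3=0x29
[4] flags=1000 → (cmp)
[5] flags=1000 LS?T → r3=0x5f
[6] flags=1000 VS?F → skip
[7] flags=1000 EQ?F → skip

EXEC = [3,5]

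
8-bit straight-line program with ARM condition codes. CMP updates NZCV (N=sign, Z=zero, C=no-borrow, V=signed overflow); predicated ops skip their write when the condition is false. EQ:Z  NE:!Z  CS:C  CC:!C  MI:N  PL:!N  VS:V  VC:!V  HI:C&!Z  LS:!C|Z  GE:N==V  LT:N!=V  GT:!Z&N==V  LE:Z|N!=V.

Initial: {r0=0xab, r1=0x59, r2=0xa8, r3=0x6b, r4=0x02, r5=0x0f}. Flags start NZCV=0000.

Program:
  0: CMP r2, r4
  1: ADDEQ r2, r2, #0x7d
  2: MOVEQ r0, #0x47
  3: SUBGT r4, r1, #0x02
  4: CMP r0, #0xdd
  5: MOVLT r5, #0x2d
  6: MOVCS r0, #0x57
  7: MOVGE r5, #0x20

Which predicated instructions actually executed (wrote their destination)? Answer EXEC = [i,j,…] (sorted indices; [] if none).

EXEC = [5]

0: ✓ CMP  NZCV=1010
1: · ADDEQ
2: · MOVEQ
3: · SUBGT
4: ✓ CMP  NZCV=1000
5: ✓ MOVLT  r5←0x2d
6: · MOVCS
7: · MOVGE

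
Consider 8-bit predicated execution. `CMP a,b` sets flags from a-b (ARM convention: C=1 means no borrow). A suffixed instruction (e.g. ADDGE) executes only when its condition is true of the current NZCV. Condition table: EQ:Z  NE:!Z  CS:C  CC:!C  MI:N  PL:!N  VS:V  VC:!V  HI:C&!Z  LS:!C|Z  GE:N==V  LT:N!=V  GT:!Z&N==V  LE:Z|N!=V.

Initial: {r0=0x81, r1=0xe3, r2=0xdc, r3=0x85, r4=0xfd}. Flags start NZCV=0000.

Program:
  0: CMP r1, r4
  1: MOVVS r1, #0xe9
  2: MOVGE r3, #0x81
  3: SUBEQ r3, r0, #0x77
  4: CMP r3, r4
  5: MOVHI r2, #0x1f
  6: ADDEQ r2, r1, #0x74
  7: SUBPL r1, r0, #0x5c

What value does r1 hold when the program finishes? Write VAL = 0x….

VAL = 0xe3

0: ✓ CMP  NZCV=1000
1: · MOVVS
2: · MOVGE
3: · SUBEQ
4: ✓ CMP  NZCV=1000
5: · MOVHI
6: · ADDEQ
7: · SUBPL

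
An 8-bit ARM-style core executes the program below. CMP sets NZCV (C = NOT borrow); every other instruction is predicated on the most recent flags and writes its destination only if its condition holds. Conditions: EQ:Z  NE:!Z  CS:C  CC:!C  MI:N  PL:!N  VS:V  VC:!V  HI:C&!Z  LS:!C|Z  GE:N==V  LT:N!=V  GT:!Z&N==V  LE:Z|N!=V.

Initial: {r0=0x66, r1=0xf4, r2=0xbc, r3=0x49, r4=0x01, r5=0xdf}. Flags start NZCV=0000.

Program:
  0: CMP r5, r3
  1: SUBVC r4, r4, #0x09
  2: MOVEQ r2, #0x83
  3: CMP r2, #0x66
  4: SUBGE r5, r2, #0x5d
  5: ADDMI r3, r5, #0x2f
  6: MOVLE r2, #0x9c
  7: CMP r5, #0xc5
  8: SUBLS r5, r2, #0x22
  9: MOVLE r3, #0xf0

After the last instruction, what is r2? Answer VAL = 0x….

VAL = 0x9c

0: ✓ CMP  NZCV=1010
1: ✓ SUBVC  r4←0xf8
2: · MOVEQ
3: ✓ CMP  NZCV=0011
4: · SUBGE
5: · ADDMI
6: ✓ MOVLE  r2←0x9c
7: ✓ CMP  NZCV=0010
8: · SUBLS
9: · MOVLE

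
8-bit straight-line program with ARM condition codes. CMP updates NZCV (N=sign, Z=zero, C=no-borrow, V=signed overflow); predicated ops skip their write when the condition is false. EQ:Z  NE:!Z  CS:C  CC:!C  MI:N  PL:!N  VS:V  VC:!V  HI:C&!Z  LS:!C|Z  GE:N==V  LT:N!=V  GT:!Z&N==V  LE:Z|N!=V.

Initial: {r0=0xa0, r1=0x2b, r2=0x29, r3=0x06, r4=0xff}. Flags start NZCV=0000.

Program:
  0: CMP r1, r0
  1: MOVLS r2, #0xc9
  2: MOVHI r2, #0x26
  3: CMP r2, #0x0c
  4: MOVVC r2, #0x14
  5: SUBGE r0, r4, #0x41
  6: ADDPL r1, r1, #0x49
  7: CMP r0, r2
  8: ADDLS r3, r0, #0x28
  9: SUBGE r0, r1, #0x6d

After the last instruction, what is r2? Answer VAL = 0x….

VAL = 0x14

0: ✓ CMP  NZCV=1001
1: ✓ MOVLS  r2←0xc9
2: · MOVHI
3: ✓ CMP  NZCV=1010
4: ✓ MOVVC  r2←0x14
5: · SUBGE
6: · ADDPL
7: ✓ CMP  NZCV=1010
8: · ADDLS
9: · SUBGE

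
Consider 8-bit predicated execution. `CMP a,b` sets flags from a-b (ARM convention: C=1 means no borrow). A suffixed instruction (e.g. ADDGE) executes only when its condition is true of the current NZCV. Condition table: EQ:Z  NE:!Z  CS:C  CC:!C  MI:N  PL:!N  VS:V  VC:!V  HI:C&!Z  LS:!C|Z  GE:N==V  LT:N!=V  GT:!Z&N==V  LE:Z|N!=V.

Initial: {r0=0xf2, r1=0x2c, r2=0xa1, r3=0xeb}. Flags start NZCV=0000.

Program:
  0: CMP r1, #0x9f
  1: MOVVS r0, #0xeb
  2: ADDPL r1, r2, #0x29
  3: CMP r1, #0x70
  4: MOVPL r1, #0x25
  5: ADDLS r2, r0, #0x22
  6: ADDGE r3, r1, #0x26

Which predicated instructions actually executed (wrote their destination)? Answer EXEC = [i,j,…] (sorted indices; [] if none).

[0] flags=1001 → (cmp)
[1] flags=1001 VS?T → r0=0xeb
[2] flags=1001 PL?F → skip
[3] flags=1000 → (cmp)
[4] flags=1000 PL?F → skip
[5] flags=1000 LS?T → r2=0x0d
[6] flags=1000 GE?F → skip

EXEC = [1,5]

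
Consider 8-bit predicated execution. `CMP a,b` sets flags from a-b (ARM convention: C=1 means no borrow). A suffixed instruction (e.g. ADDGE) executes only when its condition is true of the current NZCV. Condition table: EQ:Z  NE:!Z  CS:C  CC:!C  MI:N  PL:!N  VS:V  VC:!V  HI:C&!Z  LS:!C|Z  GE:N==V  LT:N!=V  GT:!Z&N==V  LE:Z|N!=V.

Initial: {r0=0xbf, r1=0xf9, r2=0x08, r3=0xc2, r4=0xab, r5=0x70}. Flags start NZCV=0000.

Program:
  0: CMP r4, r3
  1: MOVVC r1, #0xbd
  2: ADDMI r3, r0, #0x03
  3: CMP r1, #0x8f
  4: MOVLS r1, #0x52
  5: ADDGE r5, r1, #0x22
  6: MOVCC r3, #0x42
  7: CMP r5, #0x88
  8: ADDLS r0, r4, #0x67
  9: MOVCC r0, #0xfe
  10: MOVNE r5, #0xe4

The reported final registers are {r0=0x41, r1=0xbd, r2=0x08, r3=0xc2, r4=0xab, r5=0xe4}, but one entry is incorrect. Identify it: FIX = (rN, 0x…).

FIX = (r0, 0xbf)

0: ✓ CMP  NZCV=1000
1: ✓ MOVVC  r1←0xbd
2: ✓ ADDMI  r3←0xc2
3: ✓ CMP  NZCV=0010
4: · MOVLS
5: ✓ ADDGE  r5←0xdf
6: · MOVCC
7: ✓ CMP  NZCV=0010
8: · ADDLS
9: · MOVCC
10: ✓ MOVNE  r5←0xe4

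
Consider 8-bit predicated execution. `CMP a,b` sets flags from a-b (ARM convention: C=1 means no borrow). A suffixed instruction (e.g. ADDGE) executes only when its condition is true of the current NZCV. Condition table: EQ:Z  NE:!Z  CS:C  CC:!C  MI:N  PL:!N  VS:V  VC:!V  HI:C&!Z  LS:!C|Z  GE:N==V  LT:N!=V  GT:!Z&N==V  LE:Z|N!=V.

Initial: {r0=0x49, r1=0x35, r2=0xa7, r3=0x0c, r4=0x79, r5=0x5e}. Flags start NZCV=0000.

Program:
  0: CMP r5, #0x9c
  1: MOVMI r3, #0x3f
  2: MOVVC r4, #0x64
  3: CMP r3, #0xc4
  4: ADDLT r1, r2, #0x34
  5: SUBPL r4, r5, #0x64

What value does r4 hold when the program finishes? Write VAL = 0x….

VAL = 0xfa

[0] flags=1001 → (cmp)
[1] flags=1001 MI?T → r3=0x3f
[2] flags=1001 VC?F → skip
[3] flags=0000 → (cmp)
[4] flags=0000 LT?F → skip
[5] flags=0000 PL?T → r4=0xfa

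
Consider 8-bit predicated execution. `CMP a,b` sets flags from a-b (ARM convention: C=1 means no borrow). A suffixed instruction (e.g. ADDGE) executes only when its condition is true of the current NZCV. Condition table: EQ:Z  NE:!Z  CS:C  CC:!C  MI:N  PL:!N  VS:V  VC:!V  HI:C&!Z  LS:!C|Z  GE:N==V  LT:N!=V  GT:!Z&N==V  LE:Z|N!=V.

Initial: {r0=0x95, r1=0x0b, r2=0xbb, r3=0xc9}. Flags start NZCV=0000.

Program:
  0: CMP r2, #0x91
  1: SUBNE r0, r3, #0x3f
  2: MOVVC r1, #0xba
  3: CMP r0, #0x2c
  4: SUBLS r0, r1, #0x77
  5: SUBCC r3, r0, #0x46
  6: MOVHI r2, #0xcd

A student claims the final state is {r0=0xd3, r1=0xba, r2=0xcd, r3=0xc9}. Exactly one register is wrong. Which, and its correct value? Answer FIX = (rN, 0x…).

FIX = (r0, 0x8a)

0: ✓ CMP  NZCV=0010
1: ✓ SUBNE  r0←0x8a
2: ✓ MOVVC  r1←0xba
3: ✓ CMP  NZCV=0011
4: · SUBLS
5: · SUBCC
6: ✓ MOVHI  r2←0xcd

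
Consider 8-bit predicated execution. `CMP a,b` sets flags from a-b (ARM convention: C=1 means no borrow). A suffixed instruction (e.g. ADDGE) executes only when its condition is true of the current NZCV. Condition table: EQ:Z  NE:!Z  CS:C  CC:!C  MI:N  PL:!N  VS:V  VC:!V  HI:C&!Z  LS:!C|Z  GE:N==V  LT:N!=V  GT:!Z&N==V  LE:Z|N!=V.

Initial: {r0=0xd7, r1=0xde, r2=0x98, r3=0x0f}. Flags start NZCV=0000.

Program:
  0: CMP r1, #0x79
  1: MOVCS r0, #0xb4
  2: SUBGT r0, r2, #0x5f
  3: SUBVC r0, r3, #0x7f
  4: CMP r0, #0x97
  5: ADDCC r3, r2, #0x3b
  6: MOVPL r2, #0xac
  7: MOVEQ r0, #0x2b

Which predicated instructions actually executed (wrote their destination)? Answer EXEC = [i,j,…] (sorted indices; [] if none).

EXEC = [1,6]

0: ✓ CMP  NZCV=0011
1: ✓ MOVCS  r0←0xb4
2: · SUBGT
3: · SUBVC
4: ✓ CMP  NZCV=0010
5: · ADDCC
6: ✓ MOVPL  r2←0xac
7: · MOVEQ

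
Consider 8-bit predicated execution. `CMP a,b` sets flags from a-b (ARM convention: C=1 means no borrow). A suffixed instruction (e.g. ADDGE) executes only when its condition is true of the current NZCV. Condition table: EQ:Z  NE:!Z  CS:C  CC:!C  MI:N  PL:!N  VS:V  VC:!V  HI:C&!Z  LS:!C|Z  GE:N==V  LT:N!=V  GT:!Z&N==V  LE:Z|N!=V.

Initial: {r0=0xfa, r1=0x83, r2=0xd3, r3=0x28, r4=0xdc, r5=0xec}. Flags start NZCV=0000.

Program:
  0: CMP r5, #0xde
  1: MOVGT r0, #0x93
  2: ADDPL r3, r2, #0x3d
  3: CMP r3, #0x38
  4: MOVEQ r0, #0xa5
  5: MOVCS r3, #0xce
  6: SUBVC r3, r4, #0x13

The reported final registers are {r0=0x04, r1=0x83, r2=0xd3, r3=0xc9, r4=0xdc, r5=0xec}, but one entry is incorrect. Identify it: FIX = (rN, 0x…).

FIX = (r0, 0x93)

0: ✓ CMP  NZCV=0010
1: ✓ MOVGT  r0←0x93
2: ✓ ADDPL  r3←0x10
3: ✓ CMP  NZCV=1000
4: · MOVEQ
5: · MOVCS
6: ✓ SUBVC  r3←0xc9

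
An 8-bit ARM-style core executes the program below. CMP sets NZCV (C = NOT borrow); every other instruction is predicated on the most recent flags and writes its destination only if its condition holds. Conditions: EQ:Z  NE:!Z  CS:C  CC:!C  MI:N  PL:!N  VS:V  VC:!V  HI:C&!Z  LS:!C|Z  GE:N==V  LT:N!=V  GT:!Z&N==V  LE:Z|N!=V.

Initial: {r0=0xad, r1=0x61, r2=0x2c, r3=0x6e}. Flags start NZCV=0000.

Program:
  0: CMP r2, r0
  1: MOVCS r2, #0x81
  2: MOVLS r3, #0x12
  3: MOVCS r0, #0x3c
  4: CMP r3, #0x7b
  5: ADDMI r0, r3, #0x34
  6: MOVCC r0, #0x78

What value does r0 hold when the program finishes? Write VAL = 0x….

[0] flags=0000 → (cmp)
[1] flags=0000 CS?F → skip
[2] flags=0000 LS?T → r3=0x12
[3] flags=0000 CS?F → skip
[4] flags=1000 → (cmp)
[5] flags=1000 MI?T → r0=0x46
[6] flags=1000 CC?T → r0=0x78

VAL = 0x78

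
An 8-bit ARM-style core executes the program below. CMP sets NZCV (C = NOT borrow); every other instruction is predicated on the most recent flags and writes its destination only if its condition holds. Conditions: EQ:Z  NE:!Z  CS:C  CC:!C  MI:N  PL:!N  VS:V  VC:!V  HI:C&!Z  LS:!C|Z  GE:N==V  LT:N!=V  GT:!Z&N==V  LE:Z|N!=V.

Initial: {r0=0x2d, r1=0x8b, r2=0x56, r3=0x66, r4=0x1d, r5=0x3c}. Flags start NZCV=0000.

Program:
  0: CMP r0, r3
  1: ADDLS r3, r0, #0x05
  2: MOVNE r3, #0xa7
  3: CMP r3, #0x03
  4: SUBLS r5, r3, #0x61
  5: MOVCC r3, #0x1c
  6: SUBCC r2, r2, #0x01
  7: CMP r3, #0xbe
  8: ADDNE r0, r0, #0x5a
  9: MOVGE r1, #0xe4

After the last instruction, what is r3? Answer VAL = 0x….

0: ✓ CMP  NZCV=1000
1: ✓ ADDLS  r3←0x32
2: ✓ MOVNE  r3←0xa7
3: ✓ CMP  NZCV=1010
4: · SUBLS
5: · MOVCC
6: · SUBCC
7: ✓ CMP  NZCV=1000
8: ✓ ADDNE  r0←0x87
9: · MOVGE

VAL = 0xa7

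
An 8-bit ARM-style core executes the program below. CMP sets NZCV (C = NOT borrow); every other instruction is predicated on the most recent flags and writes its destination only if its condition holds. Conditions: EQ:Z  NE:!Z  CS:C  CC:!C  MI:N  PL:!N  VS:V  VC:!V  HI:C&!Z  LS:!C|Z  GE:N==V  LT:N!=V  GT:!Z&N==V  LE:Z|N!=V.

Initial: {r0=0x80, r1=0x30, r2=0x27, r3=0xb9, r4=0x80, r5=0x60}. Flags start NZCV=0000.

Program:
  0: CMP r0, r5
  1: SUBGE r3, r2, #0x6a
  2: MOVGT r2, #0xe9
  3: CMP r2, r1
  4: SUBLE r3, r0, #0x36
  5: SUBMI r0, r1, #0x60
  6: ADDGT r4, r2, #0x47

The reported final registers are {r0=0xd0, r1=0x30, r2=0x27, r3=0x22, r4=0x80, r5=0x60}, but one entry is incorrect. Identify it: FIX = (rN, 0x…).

FIX = (r3, 0x4a)

[0] flags=0011 → (cmp)
[1] flags=0011 GE?F → skip
[2] flags=0011 GT?F → skip
[3] flags=1000 → (cmp)
[4] flags=1000 LE?T → r3=0x4a
[5] flags=1000 MI?T → r0=0xd0
[6] flags=1000 GT?F → skip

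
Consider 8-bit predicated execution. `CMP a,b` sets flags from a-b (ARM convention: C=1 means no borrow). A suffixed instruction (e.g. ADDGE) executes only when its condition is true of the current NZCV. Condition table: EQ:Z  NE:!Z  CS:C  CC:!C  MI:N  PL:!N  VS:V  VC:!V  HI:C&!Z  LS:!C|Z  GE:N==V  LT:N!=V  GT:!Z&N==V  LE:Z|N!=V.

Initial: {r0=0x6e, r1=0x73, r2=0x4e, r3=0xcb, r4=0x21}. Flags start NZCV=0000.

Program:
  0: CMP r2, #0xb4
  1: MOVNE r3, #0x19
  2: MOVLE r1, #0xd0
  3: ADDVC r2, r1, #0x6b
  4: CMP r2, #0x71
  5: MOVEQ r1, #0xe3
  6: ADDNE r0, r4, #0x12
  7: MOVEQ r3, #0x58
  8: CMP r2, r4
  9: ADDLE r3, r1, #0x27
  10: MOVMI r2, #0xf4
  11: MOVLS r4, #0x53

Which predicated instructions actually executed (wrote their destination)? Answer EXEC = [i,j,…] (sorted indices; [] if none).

EXEC = [1,6]

[0] flags=1001 → (cmp)
[1] flags=1001 NE?T → r3=0x19
[2] flags=1001 LE?F → skip
[3] flags=1001 VC?F → skip
[4] flags=1000 → (cmp)
[5] flags=1000 EQ?F → skip
[6] flags=1000 NE?T → r0=0x33
[7] flags=1000 EQ?F → skip
[8] flags=0010 → (cmp)
[9] flags=0010 LE?F → skip
[10] flags=0010 MI?F → skip
[11] flags=0010 LS?F → skip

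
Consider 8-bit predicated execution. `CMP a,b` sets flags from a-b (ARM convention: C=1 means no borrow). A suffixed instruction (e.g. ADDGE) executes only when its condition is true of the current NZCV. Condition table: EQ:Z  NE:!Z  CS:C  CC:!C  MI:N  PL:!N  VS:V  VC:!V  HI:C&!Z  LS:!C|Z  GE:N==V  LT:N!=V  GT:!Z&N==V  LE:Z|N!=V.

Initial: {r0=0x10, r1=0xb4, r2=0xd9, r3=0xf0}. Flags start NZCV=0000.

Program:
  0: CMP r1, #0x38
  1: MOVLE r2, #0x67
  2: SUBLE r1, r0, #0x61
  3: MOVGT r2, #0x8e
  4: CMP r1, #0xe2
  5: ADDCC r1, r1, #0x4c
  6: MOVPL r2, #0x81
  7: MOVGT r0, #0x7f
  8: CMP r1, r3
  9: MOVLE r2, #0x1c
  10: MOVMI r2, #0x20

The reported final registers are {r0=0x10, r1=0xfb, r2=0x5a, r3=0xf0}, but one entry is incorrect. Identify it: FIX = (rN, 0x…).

0: ✓ CMP  NZCV=0011
1: ✓ MOVLE  r2←0x67
2: ✓ SUBLE  r1←0xaf
3: · MOVGT
4: ✓ CMP  NZCV=1000
5: ✓ ADDCC  r1←0xfb
6: · MOVPL
7: · MOVGT
8: ✓ CMP  NZCV=0010
9: · MOVLE
10: · MOVMI

FIX = (r2, 0x67)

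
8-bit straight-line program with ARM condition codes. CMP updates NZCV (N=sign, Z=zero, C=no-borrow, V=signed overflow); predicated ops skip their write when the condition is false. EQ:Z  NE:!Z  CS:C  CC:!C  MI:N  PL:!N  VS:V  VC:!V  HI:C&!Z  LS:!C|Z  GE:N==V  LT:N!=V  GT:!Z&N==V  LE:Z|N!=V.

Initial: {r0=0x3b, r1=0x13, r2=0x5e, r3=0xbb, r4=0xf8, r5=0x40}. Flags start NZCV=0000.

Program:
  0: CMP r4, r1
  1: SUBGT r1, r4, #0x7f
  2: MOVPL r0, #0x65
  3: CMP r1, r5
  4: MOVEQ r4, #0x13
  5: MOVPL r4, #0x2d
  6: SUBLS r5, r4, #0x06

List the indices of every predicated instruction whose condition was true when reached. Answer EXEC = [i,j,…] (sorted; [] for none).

EXEC = [6]

0: ✓ CMP  NZCV=1010
1: · SUBGT
2: · MOVPL
3: ✓ CMP  NZCV=1000
4: · MOVEQ
5: · MOVPL
6: ✓ SUBLS  r5←0xf2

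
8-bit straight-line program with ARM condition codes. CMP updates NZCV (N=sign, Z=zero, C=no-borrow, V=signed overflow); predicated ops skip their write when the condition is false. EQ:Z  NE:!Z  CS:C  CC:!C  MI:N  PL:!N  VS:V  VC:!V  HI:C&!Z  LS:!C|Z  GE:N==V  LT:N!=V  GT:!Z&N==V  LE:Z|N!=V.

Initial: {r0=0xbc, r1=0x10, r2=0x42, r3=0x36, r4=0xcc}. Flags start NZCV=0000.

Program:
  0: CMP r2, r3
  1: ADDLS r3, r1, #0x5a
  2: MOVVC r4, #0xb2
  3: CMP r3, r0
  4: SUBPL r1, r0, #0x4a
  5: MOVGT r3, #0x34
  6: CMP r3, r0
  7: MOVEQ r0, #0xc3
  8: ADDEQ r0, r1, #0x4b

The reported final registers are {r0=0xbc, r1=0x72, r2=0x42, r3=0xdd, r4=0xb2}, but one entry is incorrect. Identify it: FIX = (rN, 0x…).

FIX = (r3, 0x34)

0: ✓ CMP  NZCV=0010
1: · ADDLS
2: ✓ MOVVC  r4←0xb2
3: ✓ CMP  NZCV=0000
4: ✓ SUBPL  r1←0x72
5: ✓ MOVGT  r3←0x34
6: ✓ CMP  NZCV=0000
7: · MOVEQ
8: · ADDEQ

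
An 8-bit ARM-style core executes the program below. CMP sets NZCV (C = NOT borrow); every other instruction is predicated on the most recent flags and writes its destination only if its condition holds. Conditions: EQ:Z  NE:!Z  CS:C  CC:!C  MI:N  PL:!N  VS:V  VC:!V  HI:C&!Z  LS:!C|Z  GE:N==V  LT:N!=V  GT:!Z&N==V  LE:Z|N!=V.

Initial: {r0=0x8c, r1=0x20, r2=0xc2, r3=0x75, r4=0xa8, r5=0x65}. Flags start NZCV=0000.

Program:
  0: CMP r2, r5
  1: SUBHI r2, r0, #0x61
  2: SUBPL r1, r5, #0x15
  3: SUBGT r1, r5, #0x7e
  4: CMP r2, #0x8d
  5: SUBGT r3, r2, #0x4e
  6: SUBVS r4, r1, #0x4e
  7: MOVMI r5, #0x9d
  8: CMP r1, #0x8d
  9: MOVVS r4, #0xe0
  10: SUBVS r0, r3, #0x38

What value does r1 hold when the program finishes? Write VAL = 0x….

VAL = 0x50

[0] flags=0011 → (cmp)
[1] flags=0011 HI?T → r2=0x2b
[2] flags=0011 PL?T → r1=0x50
[3] flags=0011 GT?F → skip
[4] flags=1001 → (cmp)
[5] flags=1001 GT?T → r3=0xdd
[6] flags=1001 VS?T → r4=0x02
[7] flags=1001 MI?T → r5=0x9d
[8] flags=1001 → (cmp)
[9] flags=1001 VS?T → r4=0xe0
[10] flags=1001 VS?T → r0=0xa5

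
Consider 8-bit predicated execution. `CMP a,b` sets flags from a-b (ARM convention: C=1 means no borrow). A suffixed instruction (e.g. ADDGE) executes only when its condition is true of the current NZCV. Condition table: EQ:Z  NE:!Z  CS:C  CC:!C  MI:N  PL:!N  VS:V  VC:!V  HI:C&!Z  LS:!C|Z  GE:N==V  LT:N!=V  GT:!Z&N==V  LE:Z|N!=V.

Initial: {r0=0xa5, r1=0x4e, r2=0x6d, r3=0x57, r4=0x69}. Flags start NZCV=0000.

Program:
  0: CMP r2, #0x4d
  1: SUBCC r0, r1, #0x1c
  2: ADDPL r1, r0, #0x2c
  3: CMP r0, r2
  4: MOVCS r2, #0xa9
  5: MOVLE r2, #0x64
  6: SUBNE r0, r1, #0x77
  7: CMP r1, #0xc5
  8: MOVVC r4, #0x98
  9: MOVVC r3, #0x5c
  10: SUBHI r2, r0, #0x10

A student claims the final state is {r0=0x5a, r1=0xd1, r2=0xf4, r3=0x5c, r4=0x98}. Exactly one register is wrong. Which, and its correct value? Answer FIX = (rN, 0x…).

[0] flags=0010 → (cmp)
[1] flags=0010 CC?F → skip
[2] flags=0010 PL?T → r1=0xd1
[3] flags=0011 → (cmp)
[4] flags=0011 CS?T → r2=0xa9
[5] flags=0011 LE?T → r2=0x64
[6] flags=0011 NE?T → r0=0x5a
[7] flags=0010 → (cmp)
[8] flags=0010 VC?T → r4=0x98
[9] flags=0010 VC?T → r3=0x5c
[10] flags=0010 HI?T → r2=0x4a

FIX = (r2, 0x4a)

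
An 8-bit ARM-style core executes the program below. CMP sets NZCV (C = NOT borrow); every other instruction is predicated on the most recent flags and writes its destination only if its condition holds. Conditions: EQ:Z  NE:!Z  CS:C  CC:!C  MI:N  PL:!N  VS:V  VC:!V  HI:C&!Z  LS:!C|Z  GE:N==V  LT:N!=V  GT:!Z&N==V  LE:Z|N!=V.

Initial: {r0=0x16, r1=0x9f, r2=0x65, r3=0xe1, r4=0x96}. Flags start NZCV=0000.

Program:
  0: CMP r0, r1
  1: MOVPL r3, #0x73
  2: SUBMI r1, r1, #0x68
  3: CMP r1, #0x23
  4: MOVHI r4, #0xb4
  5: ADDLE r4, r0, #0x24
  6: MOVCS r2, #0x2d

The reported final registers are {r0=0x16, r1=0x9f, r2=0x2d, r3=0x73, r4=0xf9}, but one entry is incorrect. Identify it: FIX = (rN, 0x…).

FIX = (r4, 0x3a)

0: ✓ CMP  NZCV=0000
1: ✓ MOVPL  r3←0x73
2: · SUBMI
3: ✓ CMP  NZCV=0011
4: ✓ MOVHI  r4←0xb4
5: ✓ ADDLE  r4←0x3a
6: ✓ MOVCS  r2←0x2d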